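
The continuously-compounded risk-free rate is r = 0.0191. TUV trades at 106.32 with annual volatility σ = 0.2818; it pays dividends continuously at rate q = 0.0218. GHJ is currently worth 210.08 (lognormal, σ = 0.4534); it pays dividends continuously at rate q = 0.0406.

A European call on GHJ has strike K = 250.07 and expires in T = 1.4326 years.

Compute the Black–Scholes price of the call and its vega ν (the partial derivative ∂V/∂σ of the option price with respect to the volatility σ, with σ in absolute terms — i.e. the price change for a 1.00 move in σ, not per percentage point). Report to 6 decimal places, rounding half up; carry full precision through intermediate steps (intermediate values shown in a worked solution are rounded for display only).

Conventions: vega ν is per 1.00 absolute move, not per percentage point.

σ√T = 0.4534·√1.4326 = 0.542680
d₁ = (ln(S/K) + (r−q+σ²/2)T) / (σ√T) = (ln(210.08/250.07) + (0.0191−0.0406+0.4534²/2)·1.4326) / 0.542680 = (-0.174252 + 0.116450) / 0.542680 = -0.106513
d₂ = d₁ − σ√T = -0.106513 − 0.542680 = -0.649193
e^{−rT} = 0.973008
e^{−qT} = 0.943496
N(d₁) = 0.457588,  N(d₂) = 0.258107
Call price V = S·e^{−qT}·N(d₁) − K·e^{−rT}·N(d₂) = 90.698256 − 62.802588 = 27.895668
φ(d₁) = (1/√(2π))·e^{−d₁²/2} = 0.396686
ν = S·e^{−qT}·φ(d₁)·√T = 94.109529

price = 27.895668
ν = 94.109529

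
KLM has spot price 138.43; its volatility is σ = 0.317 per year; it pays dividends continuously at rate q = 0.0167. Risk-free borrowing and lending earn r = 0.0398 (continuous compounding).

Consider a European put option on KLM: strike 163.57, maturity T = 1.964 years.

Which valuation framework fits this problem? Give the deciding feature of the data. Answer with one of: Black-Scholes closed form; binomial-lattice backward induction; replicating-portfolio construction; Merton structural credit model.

Key observation: a European-exercise option on KLM struck at 163.57 — a GBM underlying with constant parameters — admits an analytic price: the data contain no early exercise, no discrete tree, no debt structure.

framework: Black-Scholes closed form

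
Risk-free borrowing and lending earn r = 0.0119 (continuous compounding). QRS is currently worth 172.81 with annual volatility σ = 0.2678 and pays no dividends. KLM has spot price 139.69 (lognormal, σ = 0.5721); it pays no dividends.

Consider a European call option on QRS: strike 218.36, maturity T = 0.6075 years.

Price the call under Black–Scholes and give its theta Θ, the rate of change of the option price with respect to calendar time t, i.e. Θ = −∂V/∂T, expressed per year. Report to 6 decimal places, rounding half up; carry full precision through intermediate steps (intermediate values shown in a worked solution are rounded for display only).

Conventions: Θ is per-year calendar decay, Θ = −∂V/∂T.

price = 2.838600
Θ = -7.615586

σ√T = 0.2678·√0.6075 = 0.208729
d₁ = (ln(S/K) + (r+σ²/2)T) / (σ√T) = (ln(172.81/218.36) + (0.0119+0.2678²/2)·0.6075) / 0.208729 = (-0.233952 + 0.029013) / 0.208729 = -0.981841
d₂ = d₁ − σ√T = -0.981841 − 0.208729 = -1.190570
e^{−rT} = 0.992797
N(d₁) = 0.163089,  N(d₂) = 0.116911
Call price V = S·N(d₁) − K·e^{−rT}·N(d₂) = 28.183429 − 25.344829 = 2.838600
φ(d₁) = (1/√(2π))·e^{−d₁²/2} = 0.246364
Θ = −S·φ(d₁)·σ/(2√T) − r·K·e^{−rT}·N(d₂) = −7.313982 − 0.301603 = -7.615586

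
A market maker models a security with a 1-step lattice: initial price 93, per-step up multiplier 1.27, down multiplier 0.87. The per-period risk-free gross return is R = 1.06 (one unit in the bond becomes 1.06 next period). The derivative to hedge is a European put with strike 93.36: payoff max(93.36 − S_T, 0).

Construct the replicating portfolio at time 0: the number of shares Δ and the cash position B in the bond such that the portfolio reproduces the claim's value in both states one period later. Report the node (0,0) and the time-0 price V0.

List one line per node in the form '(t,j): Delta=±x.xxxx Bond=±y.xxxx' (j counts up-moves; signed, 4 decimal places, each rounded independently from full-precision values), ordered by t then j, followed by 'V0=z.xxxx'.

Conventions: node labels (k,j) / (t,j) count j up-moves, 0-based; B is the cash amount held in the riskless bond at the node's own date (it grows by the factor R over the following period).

(0,0): Delta=-0.3347 Bond=37.2913
V0=6.1663

Risk-neutral probability p* = (R−d)/(u−d) = (1.06−0.87)/(1.27−0.87) = 0.4750.
Terminal payoffs: V(1,0)=12.4500, V(1,1)=0.0000
Node (0,0) S=93.0000: V=(p*·0.0000+(1−p*)·12.4500)/1.06=6.1663; Δ=(0.0000−12.4500)/(118.1100−80.9100)=-0.3347; B=V−Δ·S=37.2913
As a check, the time-0 holding Δ(0,0)·S0 + B(0,0) comes to 6.1663 — exactly V0.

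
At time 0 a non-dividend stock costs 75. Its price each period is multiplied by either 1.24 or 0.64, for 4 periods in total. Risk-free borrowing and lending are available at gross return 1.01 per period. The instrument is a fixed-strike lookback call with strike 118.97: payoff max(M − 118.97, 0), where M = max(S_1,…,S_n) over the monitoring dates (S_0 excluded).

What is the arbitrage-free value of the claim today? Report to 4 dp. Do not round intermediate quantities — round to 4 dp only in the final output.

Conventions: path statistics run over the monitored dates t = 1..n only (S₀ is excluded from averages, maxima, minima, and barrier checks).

With p* = (R−d)/(u−d) = 0.6167, sum probability × payoff across the paths and divide by R^4.
Enumerate all 2^4 = 16 price paths (U = up ×1.24, D = down ×0.64); each path with k up-moves has probability p*^k·(1−p*)^(4−k).
DDDD: M=48.0000, payoff=0.0000, prob=0.021593
UDDD: M=93.0000, payoff=0.0000, prob=0.034736
DUDD: M=59.5200, payoff=0.0000, prob=0.034736
UUDD: M=115.3200, payoff=0.0000, prob=0.055880
DDUD: M=48.0000, payoff=0.0000, prob=0.034736
UDUD: M=93.0000, payoff=0.0000, prob=0.055880
DUUD: M=73.8048, payoff=0.0000, prob=0.055880
UUUD: M=142.9968, payoff=24.0268, prob=0.089893
DDDU: M=48.0000, payoff=0.0000, prob=0.034736
UDDU: M=93.0000, payoff=0.0000, prob=0.055880
DUDU: M=59.5200, payoff=0.0000, prob=0.055880
UUDU: M=115.3200, payoff=0.0000, prob=0.089893
DDUU: M=48.0000, payoff=0.0000, prob=0.055880
UDUU: M=93.0000, payoff=0.0000, prob=0.089893
DUUU: M=91.5180, payoff=0.0000, prob=0.089893
UUUU: M=177.3160, payoff=58.3460, prob=0.144611
Price = Σ prob·payoff / R^4 = 10.597341 / 1.040604 = 10.1838

price = 10.1838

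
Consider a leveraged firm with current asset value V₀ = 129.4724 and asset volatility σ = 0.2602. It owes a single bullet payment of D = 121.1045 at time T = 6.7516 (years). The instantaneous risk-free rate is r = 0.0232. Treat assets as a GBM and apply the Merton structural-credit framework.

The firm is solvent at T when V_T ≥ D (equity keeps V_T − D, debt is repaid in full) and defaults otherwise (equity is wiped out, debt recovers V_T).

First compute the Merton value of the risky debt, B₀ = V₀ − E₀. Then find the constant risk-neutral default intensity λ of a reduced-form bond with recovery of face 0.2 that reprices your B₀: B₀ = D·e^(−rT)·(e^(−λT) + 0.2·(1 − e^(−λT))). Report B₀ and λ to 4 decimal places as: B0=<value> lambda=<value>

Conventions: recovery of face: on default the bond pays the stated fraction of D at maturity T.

B0=84.0741 lambda=0.0397

Apply the equity-as-call identities (strike 121.1045, horizon 6.7516 years):
d₁ = [ln(V₀/D) + (r + σ²/2)T] / (σ√T)
   = [ln(129.4724/121.1045) + (0.0232 + 0.5·0.2602²)·6.7516] / (0.2602·√6.7516)
   = [0.066814 + 0.385192] / 0.676100 = 0.668550
d₂ = d₁ − σ√T = 0.668550 − 0.676100 = -0.007550
N(d₁) = 0.748109,  N(d₂) = 0.496988,  e^(−rT) = 0.855014
E₀ = V₀·N(d₁) − D·e^(−rT)·N(d₂)
   = 129.4724·0.748109 − 121.1045·0.855014·0.496988 = 45.398253
B₀ = V₀ − E₀ = 129.4724 − 45.398253 = 84.074147
e^(−λT) = (B₀·e^(rT)/D − 0.2)/(1 − 0.2) = (84.0741·1.169571/121.1045 − 0.2)/0.8 = 0.76493586
λ = −ln(0.76493586)/6.7516 = 0.039689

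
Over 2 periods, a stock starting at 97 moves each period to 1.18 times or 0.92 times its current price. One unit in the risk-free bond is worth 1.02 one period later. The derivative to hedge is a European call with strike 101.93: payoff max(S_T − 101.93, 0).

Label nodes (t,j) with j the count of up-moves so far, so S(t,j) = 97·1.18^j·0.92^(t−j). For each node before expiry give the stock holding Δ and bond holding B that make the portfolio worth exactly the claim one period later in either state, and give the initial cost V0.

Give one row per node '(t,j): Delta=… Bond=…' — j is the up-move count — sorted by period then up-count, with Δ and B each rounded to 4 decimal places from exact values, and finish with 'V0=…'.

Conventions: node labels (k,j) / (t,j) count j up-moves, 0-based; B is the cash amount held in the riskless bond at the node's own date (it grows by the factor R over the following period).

Since d<R<u, set p* = (R−d)/(u−d) = 0.3846; price each node as the discounted p*-expectation of its children.
At maturity the claim pays: V(2,0)=0.0000, V(2,1)=3.3732, V(2,2)=33.1328
(1,0): S=89.2400. Δ = (V_up−V_dn)/(S_up−S_dn) = (3.3732−0.0000)/(105.3032−82.1008) = 0.1454. V = [p*·3.3732 + (1−p*)·0.0000]/1.02 = 1.2719. B = V − Δ·S = -11.7019.
(1,1): S=114.4600. Δ = (V_up−V_dn)/(S_up−S_dn) = (33.1328−3.3732)/(135.0628−105.3032) = 1.0000. V = [p*·33.1328 + (1−p*)·3.3732]/1.02 = 14.5286. B = V − Δ·S = -99.9314.
(0,0): S=97.0000. Δ = (V_up−V_dn)/(S_up−S_dn) = (14.5286−1.2719)/(114.4600−89.2400) = 0.5256. V = [p*·14.5286 + (1−p*)·1.2719]/1.02 = 6.2458. B = V − Δ·S = -44.7415.
Check: Δ(0,0)·S0 + B(0,0) = 6.2458 = V0.

(0,0): Delta=0.5256 Bond=-44.7415
(1,0): Delta=0.1454 Bond=-11.7019
(1,1): Delta=1.0000 Bond=-99.9314
V0=6.2458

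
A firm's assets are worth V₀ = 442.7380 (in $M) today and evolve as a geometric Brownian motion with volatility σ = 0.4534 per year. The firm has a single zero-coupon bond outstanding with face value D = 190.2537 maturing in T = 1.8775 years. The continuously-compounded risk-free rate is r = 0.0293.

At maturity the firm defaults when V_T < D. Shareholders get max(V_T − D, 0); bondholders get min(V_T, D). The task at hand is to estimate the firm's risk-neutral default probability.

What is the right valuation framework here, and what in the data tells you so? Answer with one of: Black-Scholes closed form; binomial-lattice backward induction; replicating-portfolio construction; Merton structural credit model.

Key observation: the asked-for credit quantity lives on the firm's capital structure — asset value, asset volatility, debt face 190.2537 — which is the structural model's domain.

framework: Merton structural credit model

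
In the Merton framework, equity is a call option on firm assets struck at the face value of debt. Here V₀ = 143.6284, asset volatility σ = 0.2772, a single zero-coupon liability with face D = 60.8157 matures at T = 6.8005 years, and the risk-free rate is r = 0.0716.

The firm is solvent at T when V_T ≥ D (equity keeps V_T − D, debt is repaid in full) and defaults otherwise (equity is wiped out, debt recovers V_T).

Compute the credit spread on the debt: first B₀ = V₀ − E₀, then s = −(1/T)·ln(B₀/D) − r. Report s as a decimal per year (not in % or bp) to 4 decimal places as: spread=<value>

Apply the equity-as-call identities (strike 60.8157, horizon 6.8005 years):
d₁ = [ln(V₀/D) + (r + σ²/2)T] / (σ√T)
   = [ln(143.6284/60.8157) + (0.0716 + 0.5·0.2772²)·6.8005] / (0.2772·√6.8005)
   = [0.859381 + 0.748190] / 0.722876 = 2.223856
d₂ = d₁ − σ√T = 2.223856 − 0.722876 = 1.500981
N(d₁) = 0.986921,  N(d₂) = 0.933320,  e^(−rT) = 0.614519
E₀ = V₀·N(d₁) − D·e^(−rT)·N(d₂)
   = 143.6284·0.986921 − 60.8157·0.614519·0.933320 = 106.869489
B₀ = V₀ − E₀ = 143.6284 − 106.869489 = 36.758911
spread = −(1/T)·ln(B₀/D) − r = −(1/6.8005)·ln(36.758911/60.8157) − 0.0716 = 0.00243386

spread=0.0024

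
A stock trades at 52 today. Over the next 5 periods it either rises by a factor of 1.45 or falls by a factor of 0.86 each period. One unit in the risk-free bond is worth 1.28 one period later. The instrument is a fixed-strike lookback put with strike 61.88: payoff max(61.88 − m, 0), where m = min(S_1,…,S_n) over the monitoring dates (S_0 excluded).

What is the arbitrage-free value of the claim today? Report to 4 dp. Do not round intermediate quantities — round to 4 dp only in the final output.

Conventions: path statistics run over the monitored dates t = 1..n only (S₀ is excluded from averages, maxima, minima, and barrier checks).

Set p* = 0.7119 (from d < R < u); the path-dependent value is the discounted p*-expectation over all price paths.
Enumerate all 2^5 = 32 price paths (U = up ×1.45, D = down ×0.86); each path with k up-moves has probability p*^k·(1−p*)^(5−k).
DDDDD: m=24.4622, payoff=37.4178, prob=0.001986
UDDDD: m=41.2444, payoff=20.6356, prob=0.004907
DUDDD: m=41.2444, payoff=20.6356, prob=0.004907
UUDDD: m=69.5400, payoff=0.0000, prob=0.012122
DDUDD: m=38.4592, payoff=23.4208, prob=0.004907
UDUDD: m=64.8440, payoff=0.0000, prob=0.012122
DUUDD: m=44.7200, payoff=17.1600, prob=0.012122
UUUDD: m=75.4000, payoff=0.0000, prob=0.029949
DDDUD: m=33.0749, payoff=28.8051, prob=0.004907
UDDUD: m=55.7658, payoff=6.1142, prob=0.012122
DUDUD: m=44.7200, payoff=17.1600, prob=0.012122
UUDUD: m=75.4000, payoff=0.0000, prob=0.029949
DDUUD: m=38.4592, payoff=23.4208, prob=0.012122
UDUUD: m=64.8440, payoff=0.0000, prob=0.029949
DUUUD: m=44.7200, payoff=17.1600, prob=0.029949
UUUUD: m=75.4000, payoff=0.0000, prob=0.073992
DDDDU: m=28.4444, payoff=33.4356, prob=0.004907
UDDDU: m=47.9586, payoff=13.9214, prob=0.012122
DUDDU: m=44.7200, payoff=17.1600, prob=0.012122
UUDDU: m=75.4000, payoff=0.0000, prob=0.029949
DDUDU: m=38.4592, payoff=23.4208, prob=0.012122
UDUDU: m=64.8440, payoff=0.0000, prob=0.029949
DUUDU: m=44.7200, payoff=17.1600, prob=0.029949
UUUDU: m=75.4000, payoff=0.0000, prob=0.073992
DDDUU: m=33.0749, payoff=28.8051, prob=0.012122
UDDUU: m=55.7658, payoff=6.1142, prob=0.029949
DUDUU: m=44.7200, payoff=17.1600, prob=0.029949
UUDUU: m=75.4000, payoff=0.0000, prob=0.073992
DDUUU: m=38.4592, payoff=23.4208, prob=0.029949
UDUUU: m=64.8440, payoff=0.0000, prob=0.073992
DUUUU: m=44.7200, payoff=17.1600, prob=0.073992
UUUUU: m=75.4000, payoff=0.0000, prob=0.182804
Price = Σ prob·payoff / R^5 = 6.177114 / 3.435974 = 1.7978

price = 1.7978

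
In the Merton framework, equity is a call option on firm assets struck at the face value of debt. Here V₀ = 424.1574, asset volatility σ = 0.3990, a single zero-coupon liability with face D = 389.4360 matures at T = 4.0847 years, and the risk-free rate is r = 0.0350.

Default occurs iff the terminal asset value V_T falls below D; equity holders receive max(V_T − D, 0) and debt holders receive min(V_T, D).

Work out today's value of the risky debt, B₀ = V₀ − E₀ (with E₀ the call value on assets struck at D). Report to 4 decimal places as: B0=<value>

Apply the equity-as-call identities (strike 389.4360, horizon 4.0847 years):
d₁ = [ln(V₀/D) + (r + σ²/2)T] / (σ√T)
   = [ln(424.1574/389.4360) + (0.0350 + 0.5·0.3990²)·4.0847] / (0.3990·√4.0847)
   = [0.085405 + 0.468109] / 0.806405 = 0.686397
d₂ = d₁ − σ√T = 0.686397 − 0.806405 = -0.120007
N(d₁) = 0.753769,  N(d₂) = 0.452239,  e^(−rT) = 0.866785
E₀ = V₀·N(d₁) − D·e^(−rT)·N(d₂)
   = 424.1574·0.753769 − 389.4360·0.866785·0.452239 = 167.060133
B₀ = V₀ − E₀ = 424.1574 − 167.060133 = 257.097267

B0=257.0973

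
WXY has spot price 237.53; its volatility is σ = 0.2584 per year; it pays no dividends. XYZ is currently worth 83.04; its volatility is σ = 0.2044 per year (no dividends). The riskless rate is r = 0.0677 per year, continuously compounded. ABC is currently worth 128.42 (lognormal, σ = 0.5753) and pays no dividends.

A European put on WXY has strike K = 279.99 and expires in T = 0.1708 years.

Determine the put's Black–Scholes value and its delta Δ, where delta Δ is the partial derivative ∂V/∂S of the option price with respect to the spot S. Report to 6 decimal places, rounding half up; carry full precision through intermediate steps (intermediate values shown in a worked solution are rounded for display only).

price = 40.176018
Δ = -0.915950

σ√T = 0.2584·√0.1708 = 0.106791
d₁ = (ln(S/K) + (r+σ²/2)T) / (σ√T) = (ln(237.53/279.99) + (0.0677+0.2584²/2)·0.1708) / 0.106791 = (-0.164460 + 0.017265) / 0.106791 = -1.378337
d₂ = d₁ − σ√T = -1.378337 − 0.106791 = -1.485128
e^{−rT} = 0.988503
N(−d₁) = 0.915950,  N(−d₂) = 0.931245
Put price V = K·e^{−rT}·N(−d₂) − S·N(−d₁) = 257.741708 − 217.565690 = 40.176018
Δ = −N(−d₁) = -0.915950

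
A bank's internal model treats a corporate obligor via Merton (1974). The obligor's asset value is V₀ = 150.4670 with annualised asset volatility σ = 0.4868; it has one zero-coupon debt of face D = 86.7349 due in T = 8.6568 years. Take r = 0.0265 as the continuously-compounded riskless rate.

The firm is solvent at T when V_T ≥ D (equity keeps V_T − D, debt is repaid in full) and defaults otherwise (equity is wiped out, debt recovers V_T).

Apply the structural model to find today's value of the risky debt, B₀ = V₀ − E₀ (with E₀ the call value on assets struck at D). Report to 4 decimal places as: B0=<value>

Equity is a call on the firm's assets struck at D = 86.7349:
d₁ = [ln(V₀/D) + (r + σ²/2)T] / (σ√T)
   = [ln(150.4670/86.7349) + (0.0265 + 0.5·0.4868²)·8.6568] / (0.4868·√8.6568)
   = [0.550887 + 1.255125] / 1.432284 = 1.260931
d₂ = d₁ − σ√T = 1.260931 − 1.432284 = -0.171353
N(d₁) = 0.896333,  N(d₂) = 0.431973,  e^(−rT) = 0.795006
E₀ = V₀·N(d₁) − D·e^(−rT)·N(d₂)
   = 150.4670·0.896333 − 86.7349·0.795006·0.431973 = 105.081954
B₀ = V₀ − E₀ = 150.4670 − 105.081954 = 45.385046

B0=45.3850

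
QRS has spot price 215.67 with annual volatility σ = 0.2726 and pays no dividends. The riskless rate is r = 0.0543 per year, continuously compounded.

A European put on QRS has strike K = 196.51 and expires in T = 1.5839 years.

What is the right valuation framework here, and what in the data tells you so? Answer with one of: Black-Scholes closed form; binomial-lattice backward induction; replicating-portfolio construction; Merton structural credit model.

framework: Black-Scholes closed form

Key observation: a European claim on QRS (strike 196.51) — a lognormal (GBM) underlying with constant rate and volatility — has an exact closed-form value; no lattice or capital structure is involved.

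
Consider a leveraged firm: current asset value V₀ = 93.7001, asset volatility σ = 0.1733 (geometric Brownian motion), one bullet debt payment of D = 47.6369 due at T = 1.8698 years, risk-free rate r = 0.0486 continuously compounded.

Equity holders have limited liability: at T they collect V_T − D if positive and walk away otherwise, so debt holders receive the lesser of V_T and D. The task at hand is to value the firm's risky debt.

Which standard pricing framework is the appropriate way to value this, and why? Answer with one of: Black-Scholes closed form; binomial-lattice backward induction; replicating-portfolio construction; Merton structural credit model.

framework: Merton structural credit model

Key observation: the asked-for credit quantity lives on the firm's capital structure — asset value, asset volatility, debt face 47.6369 — which is the structural model's domain.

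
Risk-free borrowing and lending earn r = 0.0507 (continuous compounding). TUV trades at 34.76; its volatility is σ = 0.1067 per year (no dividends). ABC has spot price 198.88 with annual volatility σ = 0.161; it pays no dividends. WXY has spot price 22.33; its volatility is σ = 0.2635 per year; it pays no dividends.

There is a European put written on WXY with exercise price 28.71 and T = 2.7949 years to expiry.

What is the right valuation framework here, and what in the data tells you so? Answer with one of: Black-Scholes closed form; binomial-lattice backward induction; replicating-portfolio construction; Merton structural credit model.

framework: Black-Scholes closed form

Key observation: a European claim on WXY (strike 28.71) — a lognormal (GBM) underlying with constant rate and volatility — has an exact closed-form value; no lattice or capital structure is involved.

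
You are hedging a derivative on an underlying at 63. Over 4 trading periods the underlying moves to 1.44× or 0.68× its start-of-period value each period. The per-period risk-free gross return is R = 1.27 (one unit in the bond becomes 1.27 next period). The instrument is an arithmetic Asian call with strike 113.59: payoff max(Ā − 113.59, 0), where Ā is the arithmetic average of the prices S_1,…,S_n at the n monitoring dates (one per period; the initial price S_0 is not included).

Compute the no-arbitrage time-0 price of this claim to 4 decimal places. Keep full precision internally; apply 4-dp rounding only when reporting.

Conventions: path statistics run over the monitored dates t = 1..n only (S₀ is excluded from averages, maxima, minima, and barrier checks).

price = 8.7235

No-arbitrage gives p* = (R−d)/(u−d) = 0.7763: enumerate every path, weight its payoff by its p*-probability, and discount by R^4.
Enumerate all 2^4 = 16 price paths (U = up ×1.44, D = down ×0.68); each path with k up-moves has probability p*^k·(1−p*)^(4−k).
DDDD: Ā=26.3127, payoff=0.0000, prob=0.002503
UDDD: Ā=55.7209, payoff=0.0000, prob=0.008688
DUDD: Ā=43.7509, payoff=0.0000, prob=0.008688
UUDD: Ā=92.6491, payoff=0.0000, prob=0.030154
DDUD: Ā=35.6113, payoff=0.0000, prob=0.008688
UDUD: Ā=75.4123, payoff=0.0000, prob=0.030154
DUUD: Ā=63.4423, payoff=0.0000, prob=0.030154
UUUD: Ā=134.3483, payoff=20.7583, prob=0.104653
DDDU: Ā=30.0764, payoff=0.0000, prob=0.008688
UDDU: Ā=63.6912, payoff=0.0000, prob=0.030154
DUDU: Ā=51.7212, payoff=0.0000, prob=0.030154
UUDU: Ā=109.5273, payoff=0.0000, prob=0.104653
DDUU: Ā=43.5816, payoff=0.0000, prob=0.030154
UDUU: Ā=92.2905, payoff=0.0000, prob=0.104653
DUUU: Ā=80.3205, payoff=0.0000, prob=0.104653
UUUU: Ā=170.0906, payoff=56.5006, prob=0.363207
Price = Σ prob·payoff / R^4 = 22.693792 / 2.601446 = 8.7235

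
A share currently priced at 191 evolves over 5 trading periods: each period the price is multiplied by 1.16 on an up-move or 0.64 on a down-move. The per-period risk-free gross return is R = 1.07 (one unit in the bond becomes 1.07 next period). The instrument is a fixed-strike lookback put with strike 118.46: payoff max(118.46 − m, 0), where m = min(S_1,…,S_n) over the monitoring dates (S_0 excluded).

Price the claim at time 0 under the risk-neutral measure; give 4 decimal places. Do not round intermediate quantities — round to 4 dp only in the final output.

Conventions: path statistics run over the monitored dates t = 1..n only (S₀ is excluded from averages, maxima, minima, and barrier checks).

Set p* = 0.8269 (from d < R < u); the path-dependent value is the discounted p*-expectation over all price paths.
Enumerate all 2^5 = 32 price paths (U = up ×1.16, D = down ×0.64); each path with k up-moves has probability p*^k·(1−p*)^(5−k).
DDDDD: m=20.5085, payoff=97.9515, prob=0.000155
UDDDD: m=37.1716, payoff=81.2884, prob=0.000742
DUDDD: m=37.1716, payoff=81.2884, prob=0.000742
UUDDD: m=67.3735, payoff=51.0865, prob=0.003545
DDUDD: m=37.1716, payoff=81.2884, prob=0.000742
UDUDD: m=67.3735, payoff=51.0865, prob=0.003545
DUUDD: m=67.3735, payoff=51.0865, prob=0.003545
UUUDD: m=122.1145, payoff=0.0000, prob=0.016938
DDDUD: m=37.1716, payoff=81.2884, prob=0.000742
UDDUD: m=67.3735, payoff=51.0865, prob=0.003545
DUDUD: m=67.3735, payoff=51.0865, prob=0.003545
UUDUD: m=122.1145, payoff=0.0000, prob=0.016938
DDUUD: m=67.3735, payoff=51.0865, prob=0.003545
UDUUD: m=122.1145, payoff=0.0000, prob=0.016938
DUUUD: m=122.1145, payoff=0.0000, prob=0.016938
UUUUD: m=221.3326, payoff=0.0000, prob=0.080928
DDDDU: m=32.0445, payoff=86.4155, prob=0.000742
UDDDU: m=58.0806, payoff=60.3794, prob=0.003545
DUDDU: m=58.0806, payoff=60.3794, prob=0.003545
UUDDU: m=105.2711, payoff=13.1889, prob=0.016938
DDUDU: m=58.0806, payoff=60.3794, prob=0.003545
UDUDU: m=105.2711, payoff=13.1889, prob=0.016938
DUUDU: m=105.2711, payoff=13.1889, prob=0.016938
UUUDU: m=190.8039, payoff=0.0000, prob=0.080928
DDDUU: m=50.0695, payoff=68.3905, prob=0.003545
UDDUU: m=90.7510, payoff=27.7090, prob=0.016938
DUDUU: m=90.7510, payoff=27.7090, prob=0.016938
UUDUU: m=164.4861, payoff=0.0000, prob=0.080928
DDUUU: m=78.2336, payoff=40.2264, prob=0.016938
UDUUU: m=141.7984, payoff=0.0000, prob=0.080928
DUUUU: m=122.2400, payoff=0.0000, prob=0.080928
UUUUU: m=221.5600, payoff=0.0000, prob=0.386657
Price = Σ prob·payoff / R^5 = 4.582206 / 1.402552 = 3.2670

price = 3.2670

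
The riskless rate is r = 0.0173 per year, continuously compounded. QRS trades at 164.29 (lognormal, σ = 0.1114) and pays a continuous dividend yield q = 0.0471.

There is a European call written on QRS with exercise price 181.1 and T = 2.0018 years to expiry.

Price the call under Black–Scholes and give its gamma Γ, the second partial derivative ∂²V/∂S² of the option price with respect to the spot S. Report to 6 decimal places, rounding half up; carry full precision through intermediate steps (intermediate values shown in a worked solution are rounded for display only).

σ√T = 0.1114·√2.0018 = 0.157614
d₁ = (ln(S/K) + (r−q+σ²/2)T) / (σ√T) = (ln(164.29/181.1) + (0.0173−0.0471+0.1114²/2)·2.0018) / 0.157614 = (-0.097416 − 0.047233) / 0.157614 = -0.917739
d₂ = d₁ − σ√T = -0.917739 − 0.157614 = -1.075353
e^{−rT} = 0.965962
e^{−qT} = 0.910024
N(d₁) = 0.179378,  N(d₂) = 0.141108
Call price V = S·e^{−qT}·N(d₁) − K·e^{−rT}·N(d₂) = 26.818381 − 24.684884 = 2.133497
φ(d₁) = (1/√(2π))·e^{−d₁²/2} = 0.261830
Γ = e^{−qT}·φ(d₁) / (S·σ·√T) = 0.009202

price = 2.133497
Γ = 0.009202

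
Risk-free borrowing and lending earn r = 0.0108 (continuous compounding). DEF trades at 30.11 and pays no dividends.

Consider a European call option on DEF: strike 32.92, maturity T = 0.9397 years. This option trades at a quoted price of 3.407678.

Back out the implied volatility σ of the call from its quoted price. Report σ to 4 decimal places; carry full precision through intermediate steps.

At σ = 0.3767 the Black–Scholes value reproduces the quote:
σ√T = 0.3767·√0.9397 = 0.365166
d₁ = (ln(S/K) + (r+σ²/2)T) / (σ√T) = (ln(30.11/32.92) + (0.0108+0.3767²/2)·0.9397) / 0.365166 = (-0.089223 + 0.076822) / 0.365166 = -0.033960
d₂ = d₁ − σ√T = -0.033960 − 0.365166 = -0.399126
e^{−rT} = 0.989903
N(d₁) = 0.486454,  N(d₂) = 0.344900
V = S·N(d₁) − K·e^{−rT}·N(d₂) = 14.647140 − 11.239462 = 3.407678 (the quoted price), and the Black–Scholes price is strictly increasing in σ, so σ is unique

sigma = 0.3767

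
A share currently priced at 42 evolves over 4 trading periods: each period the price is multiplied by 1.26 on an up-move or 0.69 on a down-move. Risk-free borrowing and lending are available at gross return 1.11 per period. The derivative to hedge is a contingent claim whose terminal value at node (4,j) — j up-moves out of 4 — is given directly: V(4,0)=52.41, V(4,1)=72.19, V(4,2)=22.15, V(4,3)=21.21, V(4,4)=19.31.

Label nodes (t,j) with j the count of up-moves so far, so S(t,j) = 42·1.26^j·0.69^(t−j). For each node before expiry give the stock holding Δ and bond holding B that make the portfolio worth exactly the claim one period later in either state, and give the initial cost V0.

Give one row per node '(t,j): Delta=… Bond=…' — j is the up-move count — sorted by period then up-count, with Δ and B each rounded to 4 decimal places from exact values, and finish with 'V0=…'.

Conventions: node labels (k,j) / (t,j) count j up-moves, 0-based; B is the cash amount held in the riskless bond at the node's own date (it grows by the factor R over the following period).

(0,0): Delta=-0.2585 Bond=26.5009
(1,0): Delta=-0.9113 Bond=48.3338
(1,1): Delta=-0.1308 Bond=22.6596
(2,0): Delta=-2.5030 Bond=85.4782
(2,1): Delta=-0.6000 Bond=42.2836
(2,2): Delta=-0.0390 Bond=19.0338
(3,0): Delta=2.5151 Bond=25.6449
(3,1): Delta=-3.4844 Bond=119.6079
(3,2): Delta=-0.0358 Bond=20.9801
(3,3): Delta=-0.0397 Bond=21.1802
V0=15.6448

The replicating-portfolio and risk-neutral prices coincide; use p* = (1.11−0.69)/(1.26−0.69) = 0.7368 for the latter.
Terminal payoffs: V(4,0)=52.4100, V(4,1)=72.1900, V(4,2)=22.1500, V(4,3)=21.2100, V(4,4)=19.3100
Node (3,0) S=13.7974: V=(p*·72.1900+(1−p*)·52.4100)/1.11=60.3466; Δ=(72.1900−52.4100)/(17.3847−9.5202)=2.5151; B=V−Δ·S=25.6449
Node (3,1) S=25.1952: V=(p*·22.1500+(1−p*)·72.1900)/1.11=31.8184; Δ=(22.1500−72.1900)/(31.7460−17.3847)=-3.4844; B=V−Δ·S=119.6079
Node (3,2) S=46.0086: V=(p*·21.2100+(1−p*)·22.1500)/1.11=19.3310; Δ=(21.2100−22.1500)/(57.9709−31.7460)=-0.0358; B=V−Δ·S=20.9801
Node (3,3) S=84.0158: V=(p*·19.3100+(1−p*)·21.2100)/1.11=17.8468; Δ=(19.3100−21.2100)/(105.8599−57.9709)=-0.0397; B=V−Δ·S=21.1802
Node (2,0) S=19.9962: V=(p*·31.8184+(1−p*)·60.3466)/1.11=35.4287; Δ=(31.8184−60.3466)/(25.1952−13.7974)=-2.5030; B=V−Δ·S=85.4782
Node (2,1) S=36.5148: V=(p*·19.3310+(1−p*)·31.8184)/1.11=20.3758; Δ=(19.3310−31.8184)/(46.0086−25.1952)=-0.6000; B=V−Δ·S=42.2836
Node (2,2) S=66.6792: V=(p*·17.8468+(1−p*)·19.3310)/1.11=16.4301; Δ=(17.8468−19.3310)/(84.0158−46.0086)=-0.0390; B=V−Δ·S=19.0338
Node (1,0) S=28.9800: V=(p*·20.3758+(1−p*)·35.4287)/1.11=21.9253; Δ=(20.3758−35.4287)/(36.5148−19.9962)=-0.9113; B=V−Δ·S=48.3338
Node (1,1) S=52.9200: V=(p*·16.4301+(1−p*)·20.3758)/1.11=15.7373; Δ=(16.4301−20.3758)/(66.6792−36.5148)=-0.1308; B=V−Δ·S=22.6596
Node (0,0) S=42.0000: V=(p*·15.7373+(1−p*)·21.9253)/1.11=15.6448; Δ=(15.7373−21.9253)/(52.9200−28.9800)=-0.2585; B=V−Δ·S=26.5009
Verification: the root portfolio costs Δ(0,0)·S0 + B(0,0) = 15.6448, matching V0.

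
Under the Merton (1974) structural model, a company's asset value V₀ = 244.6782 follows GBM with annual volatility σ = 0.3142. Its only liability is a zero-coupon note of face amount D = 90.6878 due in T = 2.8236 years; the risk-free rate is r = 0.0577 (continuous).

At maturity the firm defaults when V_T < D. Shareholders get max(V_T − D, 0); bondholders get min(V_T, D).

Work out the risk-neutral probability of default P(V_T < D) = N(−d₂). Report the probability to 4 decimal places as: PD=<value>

PD=0.0271

Work the structural quantities from V₀ = 244.6782 against face 90.6878:
d₁ = [ln(V₀/D) + (r + σ²/2)T] / (σ√T)
   = [ln(244.6782/90.6878) + (0.0577 + 0.5·0.3142²)·2.8236] / (0.3142·√2.8236)
   = [0.992521 + 0.302297] / 0.527968 = 2.452454
d₂ = d₁ − σ√T = 2.452454 − 0.527968 = 1.924486
risk-neutral PD = N(−d₂) = N(-1.924486) = 0.027147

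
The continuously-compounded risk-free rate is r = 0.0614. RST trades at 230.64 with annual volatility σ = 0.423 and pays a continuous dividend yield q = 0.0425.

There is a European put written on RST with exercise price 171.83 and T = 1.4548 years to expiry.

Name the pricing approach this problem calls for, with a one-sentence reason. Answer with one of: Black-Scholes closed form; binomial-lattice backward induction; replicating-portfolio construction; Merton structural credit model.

framework: Black-Scholes closed form

Key observation: with RST following a GBM at constant σ and r, the European put struck at 171.83 prices in closed form — nothing here needs a stepwise model or a balance sheet.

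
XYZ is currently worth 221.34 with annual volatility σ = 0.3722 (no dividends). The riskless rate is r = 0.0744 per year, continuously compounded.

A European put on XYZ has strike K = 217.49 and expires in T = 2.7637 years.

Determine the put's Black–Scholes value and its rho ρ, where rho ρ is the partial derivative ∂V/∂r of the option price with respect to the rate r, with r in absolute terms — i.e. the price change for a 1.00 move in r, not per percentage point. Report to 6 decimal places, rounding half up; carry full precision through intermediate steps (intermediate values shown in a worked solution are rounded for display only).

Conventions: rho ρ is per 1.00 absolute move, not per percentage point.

price = 29.264660
ρ = -234.672964

σ√T = 0.3722·√2.7637 = 0.618759
d₁ = (ln(S/K) + (r+σ²/2)T) / (σ√T) = (ln(221.34/217.49) + (0.0744+0.3722²/2)·2.7637) / 0.618759 = (0.017547 + 0.397051) / 0.618759 = 0.670047
d₂ = d₁ − σ√T = 0.670047 − 0.618759 = 0.051288
e^{−rT} = 0.814143
N(−d₁) = 0.251414,  N(−d₂) = 0.479548
Put price V = K·e^{−rT}·N(−d₂) − S·N(−d₁) = 84.912604 − 55.647944 = 29.264660
ρ = −K·T·e^{−rT}·N(−d₂) = -234.672964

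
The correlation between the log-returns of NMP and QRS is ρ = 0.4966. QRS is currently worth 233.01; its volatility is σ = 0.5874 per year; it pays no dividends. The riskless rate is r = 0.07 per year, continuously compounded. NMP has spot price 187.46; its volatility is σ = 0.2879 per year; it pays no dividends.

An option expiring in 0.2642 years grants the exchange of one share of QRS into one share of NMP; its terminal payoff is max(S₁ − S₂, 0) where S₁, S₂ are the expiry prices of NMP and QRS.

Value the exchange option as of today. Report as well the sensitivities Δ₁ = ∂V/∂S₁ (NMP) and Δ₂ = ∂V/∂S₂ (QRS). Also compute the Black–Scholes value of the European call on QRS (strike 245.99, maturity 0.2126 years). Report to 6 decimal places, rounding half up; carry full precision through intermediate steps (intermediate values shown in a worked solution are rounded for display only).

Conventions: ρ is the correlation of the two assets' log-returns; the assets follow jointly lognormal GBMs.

exchange price = 6.211314
Δ1 = 0.242293
Δ2 = -0.168271
price(QRS call K=245.99) = 21.198051

σ_eff = √(σ₁² + σ₂² − 2ρσ₁σ₂) = √(0.2879² + 0.5874² − 2·0.4966·0.2879·0.5874) = 0.509865
d₁ = (ln(S₁/S₂) + (q₂ − q₁ + σ_eff²/2)T) / (σ_eff√T) = (ln(187.46/233.01) + (0.0 − 0.0 + 0.129981)·0.2642) / 0.262073 = -0.698946
d₂ = d₁ − σ_eff√T = -0.698946 − 0.262073 = -0.961019
N(d₁) = 0.242293,  N(d₂) = 0.168271
V = S₁·e^{−q₁T}·N(d₁) − S₂·e^{−q₂T}·N(d₂) = 45.420204 − 39.208889 = 6.211314
Δ₁ = e^{−q₁T}·N(d₁) = 0.242293;  Δ₂ = −e^{−q₂T}·N(d₂) = -0.168271
[vanilla: QRS call K=245.99]
σ√T = 0.5874·√0.2126 = 0.270842
d₁ = (ln(S/K) + (r+σ²/2)T) / (σ√T) = (ln(233.01/245.99) + (0.07+0.5874²/2)·0.2126) / 0.270842 = (-0.054210 + 0.051560) / 0.270842 = -0.009784
d₂ = d₁ − σ√T = -0.009784 − 0.270842 = -0.280626
e^{−rT} = 0.985228
N(d₁) = 0.496097,  N(d₂) = 0.389499
price = S·N(d₁) − K·e^{−rT}·N(d₂) = 115.595525 − 94.397474 = 21.198051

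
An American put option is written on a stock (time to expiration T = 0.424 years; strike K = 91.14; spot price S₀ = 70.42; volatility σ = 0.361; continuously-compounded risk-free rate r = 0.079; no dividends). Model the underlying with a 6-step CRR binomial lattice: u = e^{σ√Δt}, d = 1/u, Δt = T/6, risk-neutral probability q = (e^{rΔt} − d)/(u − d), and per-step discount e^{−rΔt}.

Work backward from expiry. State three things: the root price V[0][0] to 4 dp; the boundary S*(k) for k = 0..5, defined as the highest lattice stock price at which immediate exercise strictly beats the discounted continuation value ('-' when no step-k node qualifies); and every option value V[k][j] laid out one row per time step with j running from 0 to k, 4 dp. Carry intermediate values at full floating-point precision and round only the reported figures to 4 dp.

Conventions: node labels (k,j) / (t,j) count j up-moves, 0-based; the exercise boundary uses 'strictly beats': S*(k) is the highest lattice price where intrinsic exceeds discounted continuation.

price = 20.8611
boundary = - 63.9763 70.4200 63.9763 70.4200 77.5128
tree:
20.8611
27.1637 14.9181
33.0179 20.7200 9.3998
38.3363 27.1637 14.2875 4.7159
43.1681 33.0179 20.7200 8.1446 1.4094
47.5577 38.3363 27.1637 13.6272 2.8640 0.0000
51.5457 43.1681 33.0179 20.7200 5.8201 0.0000 0.0000

Δt=0.07067, u=1.10072, d=0.90850, q=0.50515, disc=e^(-rΔt)=0.99443
k=6 terminal: V=max(K-S,0) → 51.5457 43.1681 33.0179 20.7200 5.8201 0.0000 0.0000
k=5: j=0 S=43.5823 intr=47.5577 cont=47.0503 V=47.5577[EX]; j=1 S=52.8037 intr=38.3363 cont=37.8289 V=38.3363[EX]; j=2 S=63.9763 intr=27.1637 cont=26.6564 V=27.1637[EX]; j=3 S=77.5128 intr=13.6272 cont=13.1198 V=13.6272[EX]; j=4 S=93.9134 intr=0.0000 cont=2.8640 V=2.8640[hold]; j=5 S=113.7843 intr=0.0000 cont=0.0000 V=0.0000[hold]  S*(5)=77.5128
k=4: j=0 S=47.9719 intr=43.1681 cont=42.6607 V=43.1681[EX]; j=1 S=58.1221 intr=33.0179 cont=32.5105 V=33.0179[EX]; j=2 S=70.4200 intr=20.7200 cont=20.2126 V=20.7200[EX]; j=3 S=85.3199 intr=5.8201 cont=8.1446 V=8.1446[hold]; j=4 S=103.3725 intr=0.0000 cont=1.4094 V=1.4094[hold]  S*(4)=70.4200
k=3: j=0 S=52.8037 intr=38.3363 cont=37.8289 V=38.3363[EX]; j=1 S=63.9763 intr=27.1637 cont=26.6564 V=27.1637[EX]; j=2 S=77.5128 intr=13.6272 cont=14.2875 V=14.2875[hold]; j=3 S=93.9134 intr=0.0000 cont=4.7159 V=4.7159[hold]  S*(3)=63.9763
k=2: j=0 S=58.1221 intr=33.0179 cont=32.5105 V=33.0179[EX]; j=1 S=70.4200 intr=20.7200 cont=20.5443 V=20.7200[EX]; j=2 S=85.3199 intr=5.8201 cont=9.3998 V=9.3998[hold]  S*(2)=70.4200
k=1: j=0 S=63.9763 intr=27.1637 cont=26.6564 V=27.1637[EX]; j=1 S=77.5128 intr=13.6272 cont=14.9181 V=14.9181[hold]  S*(1)=63.9763
k=0: j=0 S=70.4200 intr=20.7200 cont=20.8611 V=20.8611[hold]  S*(0)=-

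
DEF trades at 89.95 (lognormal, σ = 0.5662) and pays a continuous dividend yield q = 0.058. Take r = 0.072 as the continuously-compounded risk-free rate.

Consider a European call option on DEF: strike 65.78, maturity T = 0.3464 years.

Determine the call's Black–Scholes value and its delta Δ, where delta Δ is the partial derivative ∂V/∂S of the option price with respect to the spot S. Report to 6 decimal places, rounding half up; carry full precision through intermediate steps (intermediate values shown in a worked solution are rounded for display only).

price = 26.260600
Δ = 0.851417

σ√T = 0.5662·√0.3464 = 0.333241
d₁ = (ln(S/K) + (r−q+σ²/2)T) / (σ√T) = (ln(89.95/65.78) + (0.072−0.058+0.5662²/2)·0.3464) / 0.333241 = (0.312938 + 0.060374) / 0.333241 = 1.120247
d₂ = d₁ − σ√T = 1.120247 − 0.333241 = 0.787006
e^{−rT} = 0.975368
e^{−qT} = 0.980109
N(d₁) = 0.868696,  N(d₂) = 0.784361
Call price V = S·e^{−qT}·N(d₁) − K·e^{−rT}·N(d₂) = 76.584940 − 50.324340 = 26.260600
Δ = e^{−qT}·N(d₁) = 0.851417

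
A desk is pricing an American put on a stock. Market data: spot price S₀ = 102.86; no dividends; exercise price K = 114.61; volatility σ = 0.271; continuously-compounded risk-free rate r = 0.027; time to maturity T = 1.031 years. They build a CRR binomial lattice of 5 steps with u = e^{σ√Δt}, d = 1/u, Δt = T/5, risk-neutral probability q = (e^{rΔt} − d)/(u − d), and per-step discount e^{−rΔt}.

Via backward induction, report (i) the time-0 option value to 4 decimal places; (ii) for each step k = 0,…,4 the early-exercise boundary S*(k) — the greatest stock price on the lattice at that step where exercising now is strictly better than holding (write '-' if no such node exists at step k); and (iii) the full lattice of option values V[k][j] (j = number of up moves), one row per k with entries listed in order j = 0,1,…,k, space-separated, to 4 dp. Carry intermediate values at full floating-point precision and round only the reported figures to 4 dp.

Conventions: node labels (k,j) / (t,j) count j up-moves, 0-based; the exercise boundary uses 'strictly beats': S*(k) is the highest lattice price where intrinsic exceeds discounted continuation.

Δt=0.20620  u=1.13095  d=0.88421  q=0.49190  discount=0.99445
step 5 (expiry): payoffs max(K−S,0) = 59.0161 43.5026 23.6600 0.0000 0.0000 0.0000
step 4: (k=4,j=0): S=62.8740, K−S=51.7360, hold=51.0997 ⇒ V=51.7360 exercise | (k=4,j=1): S=80.4190, K−S=34.1910, hold=33.5547 ⇒ V=34.1910 exercise | (k=4,j=2): S=102.8600, K−S=11.7500, hold=11.9549 ⇒ V=11.9549 continue | (k=4,j=3): S=131.5632, K−S=0.0000, hold=0.0000 ⇒ V=0.0000 continue | (k=4,j=4): S=168.2759, K−S=0.0000, hold=0.0000 ⇒ V=0.0000 continue  boundary S*=80.4190
step 3: (k=3,j=0): S=71.1074, K−S=43.5026, hold=42.8663 ⇒ V=43.5026 exercise | (k=3,j=1): S=90.9500, K−S=23.6600, hold=23.1239 ⇒ V=23.6600 exercise | (k=3,j=2): S=116.3296, K−S=0.0000, hold=6.0405 ⇒ V=6.0405 continue | (k=3,j=3): S=148.7915, K−S=0.0000, hold=0.0000 ⇒ V=0.0000 continue  boundary S*=90.9500
step 2: (k=2,j=0): S=80.4190, K−S=34.1910, hold=33.5547 ⇒ V=34.1910 exercise | (k=2,j=1): S=102.8600, K−S=11.7500, hold=14.9097 ⇒ V=14.9097 continue | (k=2,j=2): S=131.5632, K−S=0.0000, hold=3.0522 ⇒ V=3.0522 continue  boundary S*=80.4190
step 1: (k=1,j=0): S=90.9500, K−S=23.6600, hold=24.5694 ⇒ V=24.5694 continue | (k=1,j=1): S=116.3296, K−S=0.0000, hold=9.0266 ⇒ V=9.0266 continue  boundary S*=-
step 0: (k=0,j=0): S=102.8600, K−S=11.7500, hold=16.8299 ⇒ V=16.8299 continue  boundary S*=-

price = 16.8299
boundary = - - 80.4190 90.9500 80.4190
tree:
16.8299
24.5694 9.0266
34.1910 14.9097 3.0522
43.5026 23.6600 6.0405 0.0000
51.7360 34.1910 11.9549 0.0000 0.0000
59.0161 43.5026 23.6600 0.0000 0.0000 0.0000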